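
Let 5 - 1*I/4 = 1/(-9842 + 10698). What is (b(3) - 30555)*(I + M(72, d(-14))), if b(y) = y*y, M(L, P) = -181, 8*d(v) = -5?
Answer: 526231215/107 ≈ 4.9180e+6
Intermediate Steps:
d(v) = -5/8 (d(v) = (⅛)*(-5) = -5/8)
I = 4279/214 (I = 20 - 4/(-9842 + 10698) = 20 - 4/856 = 20 - 4*1/856 = 20 - 1/214 = 4279/214 ≈ 19.995)
b(y) = y²
(b(3) - 30555)*(I + M(72, d(-14))) = (3² - 30555)*(4279/214 - 181) = (9 - 30555)*(-34455/214) = -30546*(-34455/214) = 526231215/107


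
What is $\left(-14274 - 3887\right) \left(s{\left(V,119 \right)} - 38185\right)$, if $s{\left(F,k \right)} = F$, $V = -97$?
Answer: $695239402$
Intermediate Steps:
$\left(-14274 - 3887\right) \left(s{\left(V,119 \right)} - 38185\right) = \left(-14274 - 3887\right) \left(-97 - 38185\right) = \left(-18161\right) \left(-38282\right) = 695239402$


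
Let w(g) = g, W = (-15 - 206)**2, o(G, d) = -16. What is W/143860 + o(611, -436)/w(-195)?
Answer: 2365151/5610540 ≈ 0.42156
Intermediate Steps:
W = 48841 (W = (-221)**2 = 48841)
W/143860 + o(611, -436)/w(-195) = 48841/143860 - 16/(-195) = 48841*(1/143860) - 16*(-1/195) = 48841/143860 + 16/195 = 2365151/5610540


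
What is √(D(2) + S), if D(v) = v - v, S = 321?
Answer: √321 ≈ 17.916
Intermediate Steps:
D(v) = 0
√(D(2) + S) = √(0 + 321) = √321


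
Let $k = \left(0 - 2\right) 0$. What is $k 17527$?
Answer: $0$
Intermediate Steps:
$k = 0$ ($k = \left(-2\right) 0 = 0$)
$k 17527 = 0 \cdot 17527 = 0$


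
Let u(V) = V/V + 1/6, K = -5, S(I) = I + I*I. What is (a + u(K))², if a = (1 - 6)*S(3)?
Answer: 124609/36 ≈ 3461.4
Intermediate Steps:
S(I) = I + I²
u(V) = 7/6 (u(V) = 1 + 1*(⅙) = 1 + ⅙ = 7/6)
a = -60 (a = (1 - 6)*(3*(1 + 3)) = -15*4 = -5*12 = -60)
(a + u(K))² = (-60 + 7/6)² = (-353/6)² = 124609/36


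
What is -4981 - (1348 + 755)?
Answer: -7084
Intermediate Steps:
-4981 - (1348 + 755) = -4981 - 1*2103 = -4981 - 2103 = -7084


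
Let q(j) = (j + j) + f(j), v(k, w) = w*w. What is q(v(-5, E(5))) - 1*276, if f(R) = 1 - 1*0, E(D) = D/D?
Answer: -273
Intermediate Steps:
E(D) = 1
f(R) = 1 (f(R) = 1 + 0 = 1)
v(k, w) = w²
q(j) = 1 + 2*j (q(j) = (j + j) + 1 = 2*j + 1 = 1 + 2*j)
q(v(-5, E(5))) - 1*276 = (1 + 2*1²) - 1*276 = (1 + 2*1) - 276 = (1 + 2) - 276 = 3 - 276 = -273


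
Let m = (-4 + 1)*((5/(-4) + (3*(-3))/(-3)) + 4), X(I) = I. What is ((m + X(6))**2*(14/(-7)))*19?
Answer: -38475/8 ≈ -4809.4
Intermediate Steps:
m = -69/4 (m = -3*((5*(-1/4) - 9*(-1/3)) + 4) = -3*((-5/4 + 3) + 4) = -3*(7/4 + 4) = -3*23/4 = -69/4 ≈ -17.250)
((m + X(6))**2*(14/(-7)))*19 = ((-69/4 + 6)**2*(14/(-7)))*19 = ((-45/4)**2*(14*(-1/7)))*19 = ((2025/16)*(-2))*19 = -2025/8*19 = -38475/8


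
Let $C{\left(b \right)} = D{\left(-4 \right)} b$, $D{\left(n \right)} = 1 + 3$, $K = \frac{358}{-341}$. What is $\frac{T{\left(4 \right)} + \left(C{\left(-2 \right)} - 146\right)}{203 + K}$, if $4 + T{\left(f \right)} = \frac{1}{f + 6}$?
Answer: $- \frac{538439}{688650} \approx -0.78188$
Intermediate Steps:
$K = - \frac{358}{341}$ ($K = 358 \left(- \frac{1}{341}\right) = - \frac{358}{341} \approx -1.0499$)
$D{\left(n \right)} = 4$
$T{\left(f \right)} = -4 + \frac{1}{6 + f}$ ($T{\left(f \right)} = -4 + \frac{1}{f + 6} = -4 + \frac{1}{6 + f}$)
$C{\left(b \right)} = 4 b$
$\frac{T{\left(4 \right)} + \left(C{\left(-2 \right)} - 146\right)}{203 + K} = \frac{\frac{-23 - 16}{6 + 4} + \left(4 \left(-2\right) - 146\right)}{203 - \frac{358}{341}} = \frac{\frac{-23 - 16}{10} - 154}{\frac{68865}{341}} = \left(\frac{1}{10} \left(-39\right) - 154\right) \frac{341}{68865} = \left(- \frac{39}{10} - 154\right) \frac{341}{68865} = \left(- \frac{1579}{10}\right) \frac{341}{68865} = - \frac{538439}{688650}$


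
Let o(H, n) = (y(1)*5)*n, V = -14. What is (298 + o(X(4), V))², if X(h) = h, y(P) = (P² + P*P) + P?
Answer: 7744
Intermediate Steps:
y(P) = P + 2*P² (y(P) = (P² + P²) + P = 2*P² + P = P + 2*P²)
o(H, n) = 15*n (o(H, n) = ((1*(1 + 2*1))*5)*n = ((1*(1 + 2))*5)*n = ((1*3)*5)*n = (3*5)*n = 15*n)
(298 + o(X(4), V))² = (298 + 15*(-14))² = (298 - 210)² = 88² = 7744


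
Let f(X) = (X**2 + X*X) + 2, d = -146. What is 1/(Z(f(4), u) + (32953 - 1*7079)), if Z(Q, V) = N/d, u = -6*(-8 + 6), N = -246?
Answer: 73/1888925 ≈ 3.8646e-5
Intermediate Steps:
f(X) = 2 + 2*X**2 (f(X) = (X**2 + X**2) + 2 = 2*X**2 + 2 = 2 + 2*X**2)
u = 12 (u = -6*(-2) = 12)
Z(Q, V) = 123/73 (Z(Q, V) = -246/(-146) = -246*(-1/146) = 123/73)
1/(Z(f(4), u) + (32953 - 1*7079)) = 1/(123/73 + (32953 - 1*7079)) = 1/(123/73 + (32953 - 7079)) = 1/(123/73 + 25874) = 1/(1888925/73) = 73/1888925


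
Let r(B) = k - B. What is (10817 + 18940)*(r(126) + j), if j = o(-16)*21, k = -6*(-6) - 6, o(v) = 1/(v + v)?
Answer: -92038401/32 ≈ -2.8762e+6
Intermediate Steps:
o(v) = 1/(2*v)
k = 30 (k = 36 - 6 = 30)
r(B) = 30 - B
j = -21/32 (j = ((1/2)/(-16))*21 = ((1/2)*(-1/16))*21 = -1/32*21 = -21/32 ≈ -0.65625)
(10817 + 18940)*(r(126) + j) = (10817 + 18940)*((30 - 1*126) - 21/32) = 29757*((30 - 126) - 21/32) = 29757*(-96 - 21/32) = 29757*(-3093/32) = -92038401/32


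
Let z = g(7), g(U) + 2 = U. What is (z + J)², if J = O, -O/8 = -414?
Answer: 11002489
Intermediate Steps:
g(U) = -2 + U
O = 3312 (O = -8*(-414) = 3312)
z = 5 (z = -2 + 7 = 5)
J = 3312
(z + J)² = (5 + 3312)² = 3317² = 11002489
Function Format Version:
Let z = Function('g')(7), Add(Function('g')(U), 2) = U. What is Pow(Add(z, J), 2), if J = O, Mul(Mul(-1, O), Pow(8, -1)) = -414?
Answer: 11002489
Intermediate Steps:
Function('g')(U) = Add(-2, U)
O = 3312 (O = Mul(-8, -414) = 3312)
z = 5 (z = Add(-2, 7) = 5)
J = 3312
Pow(Add(z, J), 2) = Pow(Add(5, 3312), 2) = Pow(3317, 2) = 11002489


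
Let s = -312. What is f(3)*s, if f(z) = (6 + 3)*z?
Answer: -8424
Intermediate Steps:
f(z) = 9*z
f(3)*s = (9*3)*(-312) = 27*(-312) = -8424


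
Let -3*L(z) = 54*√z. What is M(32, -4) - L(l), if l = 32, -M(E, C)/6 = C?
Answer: 24 + 72*√2 ≈ 125.82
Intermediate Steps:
M(E, C) = -6*C
L(z) = -18*√z
M(32, -4) - L(l) = -6*(-4) - (-18)*√32 = 24 - (-18)*4*√2 = 24 - (-72)*√2 = 24 + 72*√2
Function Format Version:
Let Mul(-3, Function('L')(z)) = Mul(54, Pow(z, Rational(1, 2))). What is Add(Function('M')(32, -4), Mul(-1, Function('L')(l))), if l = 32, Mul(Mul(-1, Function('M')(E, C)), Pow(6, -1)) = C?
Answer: Add(24, Mul(72, Pow(2, Rational(1, 2)))) ≈ 125.82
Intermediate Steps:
Function('M')(E, C) = Mul(-6, C)
Function('L')(z) = Mul(-18, Pow(z, Rational(1, 2))) (Function('L')(z) = Mul(Rational(-1, 3), Mul(54, Pow(z, Rational(1, 2)))) = Mul(-18, Pow(z, Rational(1, 2))))
Add(Function('M')(32, -4), Mul(-1, Function('L')(l))) = Add(Mul(-6, -4), Mul(-1, Mul(-18, Pow(32, Rational(1, 2))))) = Add(24, Mul(-1, Mul(-18, Mul(4, Pow(2, Rational(1, 2)))))) = Add(24, Mul(-1, Mul(-72, Pow(2, Rational(1, 2))))) = Add(24, Mul(72, Pow(2, Rational(1, 2))))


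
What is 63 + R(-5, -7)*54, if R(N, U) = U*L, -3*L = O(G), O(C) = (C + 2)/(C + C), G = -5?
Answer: 504/5 ≈ 100.80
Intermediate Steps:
O(C) = (2 + C)/(2*C) (O(C) = (2 + C)/((2*C)) = (2 + C)*(1/(2*C)) = (2 + C)/(2*C))
L = -1/10 (L = -(2 - 5)/(6*(-5)) = -(-1)*(-3)/(6*5) = -1/3*3/10 = -1/10 ≈ -0.10000)
R(N, U) = -U/10 (R(N, U) = U*(-1/10) = -U/10)
63 + R(-5, -7)*54 = 63 - 1/10*(-7)*54 = 63 + (7/10)*54 = 63 + 189/5 = 504/5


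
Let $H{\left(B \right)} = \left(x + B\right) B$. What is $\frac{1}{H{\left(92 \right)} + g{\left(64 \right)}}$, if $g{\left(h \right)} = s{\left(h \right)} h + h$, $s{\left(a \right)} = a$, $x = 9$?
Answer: $\frac{1}{13452} \approx 7.4338 \cdot 10^{-5}$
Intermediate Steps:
$H{\left(B \right)} = B \left(9 + B\right)$ ($H{\left(B \right)} = \left(9 + B\right) B = B \left(9 + B\right)$)
$g{\left(h \right)} = h + h^{2}$ ($g{\left(h \right)} = h h + h = h^{2} + h = h + h^{2}$)
$\frac{1}{H{\left(92 \right)} + g{\left(64 \right)}} = \frac{1}{92 \left(9 + 92\right) + 64 \left(1 + 64\right)} = \frac{1}{92 \cdot 101 + 64 \cdot 65} = \frac{1}{9292 + 4160} = \frac{1}{13452}$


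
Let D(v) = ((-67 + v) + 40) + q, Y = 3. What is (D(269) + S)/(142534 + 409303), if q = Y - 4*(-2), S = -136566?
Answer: -136313/551837 ≈ -0.24702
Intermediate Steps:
q = 11 (q = 3 - 4*(-2) = 3 + 8 = 11)
D(v) = -16 + v (D(v) = ((-67 + v) + 40) + 11 = (-27 + v) + 11 = -16 + v)
(D(269) + S)/(142534 + 409303) = ((-16 + 269) - 136566)/(142534 + 409303) = (253 - 136566)/551837 = -136313*1/551837 = -136313/551837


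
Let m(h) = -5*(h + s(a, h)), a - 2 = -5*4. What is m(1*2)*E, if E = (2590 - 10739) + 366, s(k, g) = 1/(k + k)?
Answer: 2762965/36 ≈ 76749.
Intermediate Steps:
a = -18 (a = 2 - 5*4 = 2 - 20 = -18)
s(k, g) = 1/(2*k)
E = -7783 (E = -8149 + 366 = -7783)
m(h) = 5/36 - 5*h (m(h) = -5*(h + (½)/(-18)) = -5*(h + (½)*(-1/18)) = -5*(h - 1/36) = -5*(-1/36 + h) = 5/36 - 5*h)
m(1*2)*E = (5/36 - 5*2)*(-7783) = (5/36 - 10)*(-7783) = -355/36*(-7783) = 2762965/36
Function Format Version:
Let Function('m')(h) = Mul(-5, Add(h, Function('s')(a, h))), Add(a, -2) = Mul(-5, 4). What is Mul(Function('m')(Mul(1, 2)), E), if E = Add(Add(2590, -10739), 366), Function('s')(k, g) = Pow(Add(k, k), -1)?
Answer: Rational(2762965, 36) ≈ 76749.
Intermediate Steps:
a = -18 (a = Add(2, Mul(-5, 4)) = Add(2, -20) = -18)
Function('s')(k, g) = Mul(Rational(1, 2), Pow(k, -1)) (Function('s')(k, g) = Pow(Mul(2, k), -1) = Mul(Rational(1, 2), Pow(k, -1)))
E = -7783 (E = Add(-8149, 366) = -7783)
Function('m')(h) = Add(Rational(5, 36), Mul(-5, h)) (Function('m')(h) = Mul(-5, Add(h, Mul(Rational(1, 2), Pow(-18, -1)))) = Mul(-5, Add(h, Mul(Rational(1, 2), Rational(-1, 18)))) = Mul(-5, Add(h, Rational(-1, 36))) = Mul(-5, Add(Rational(-1, 36), h)) = Add(Rational(5, 36), Mul(-5, h)))
Mul(Function('m')(Mul(1, 2)), E) = Mul(Add(Rational(5, 36), Mul(-5, Mul(1, 2))), -7783) = Mul(Add(Rational(5, 36), Mul(-5, 2)), -7783) = Mul(Add(Rational(5, 36), -10), -7783) = Mul(Rational(-355, 36), -7783) = Rational(2762965, 36)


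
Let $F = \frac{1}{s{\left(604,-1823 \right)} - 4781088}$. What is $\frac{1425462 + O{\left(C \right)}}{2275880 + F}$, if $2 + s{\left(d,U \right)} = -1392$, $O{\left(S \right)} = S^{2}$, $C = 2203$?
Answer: $\frac{30027631041422}{10884355134159} \approx 2.7588$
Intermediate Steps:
$s{\left(d,U \right)} = -1394$ ($s{\left(d,U \right)} = -2 - 1392 = -1394$)
$F = - \frac{1}{4782482}$ ($F = \frac{1}{-1394 - 4781088} = \frac{1}{-4782482} = - \frac{1}{4782482} \approx -2.091 \cdot 10^{-7}$)
$\frac{1425462 + O{\left(C \right)}}{2275880 + F} = \frac{1425462 + 2203^{2}}{2275880 - \frac{1}{4782482}} = \frac{1425462 + 4853209}{\frac{10884355134159}{4782482}} = 6278671 \cdot \frac{4782482}{10884355134159} = \frac{30027631041422}{10884355134159}$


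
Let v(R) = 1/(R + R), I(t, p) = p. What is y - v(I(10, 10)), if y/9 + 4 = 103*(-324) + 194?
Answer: -5972761/20 ≈ -2.9864e+5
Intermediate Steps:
y = -298638 (y = -36 + 9*(103*(-324) + 194) = -36 + 9*(-33372 + 194) = -36 + 9*(-33178) = -36 - 298602 = -298638)
v(R) = 1/(2*R)
y - v(I(10, 10)) = -298638 - 1/(2*10) = -298638 - 1*1/20 = -298638 - 1/20 = -5972761/20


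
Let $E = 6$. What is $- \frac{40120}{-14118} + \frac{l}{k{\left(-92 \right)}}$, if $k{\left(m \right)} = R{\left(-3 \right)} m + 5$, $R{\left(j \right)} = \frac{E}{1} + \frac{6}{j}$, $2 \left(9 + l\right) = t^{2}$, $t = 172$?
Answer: $- \frac{10785713}{284713} \approx -37.883$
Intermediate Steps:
$l = 14783$ ($l = -9 + \frac{172^{2}}{2} = -9 + \frac{1}{2} \cdot 29584 = -9 + 14792 = 14783$)
$R{\left(j \right)} = 6 + \frac{6}{j}$ ($R{\left(j \right)} = \frac{6}{1} + \frac{6}{j} = 6 \cdot 1 + \frac{6}{j} = 6 + \frac{6}{j}$)
$k{\left(m \right)} = 5 + 4 m$ ($k{\left(m \right)} = \left(6 + \frac{6}{-3}\right) m + 5 = \left(6 + 6 \left(- \frac{1}{3}\right)\right) m + 5 = \left(6 - 2\right) m + 5 = 4 m + 5 = 5 + 4 m$)
$- \frac{40120}{-14118} + \frac{l}{k{\left(-92 \right)}} = - \frac{40120}{-14118} + \frac{14783}{5 + 4 \left(-92\right)} = \left(-40120\right) \left(- \frac{1}{14118}\right) + \frac{14783}{5 - 368} = \frac{20060}{7059} + \frac{14783}{-363} = \frac{20060}{7059} + 14783 \left(- \frac{1}{363}\right) = \frac{20060}{7059} - \frac{14783}{363} = - \frac{10785713}{284713}$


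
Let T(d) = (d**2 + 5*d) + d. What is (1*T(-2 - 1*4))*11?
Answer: 0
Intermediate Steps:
T(d) = d**2 + 6*d
(1*T(-2 - 1*4))*11 = (1*((-2 - 1*4)*(6 + (-2 - 1*4))))*11 = (1*((-2 - 4)*(6 + (-2 - 4))))*11 = (1*(-6*(6 - 6)))*11 = (1*(-6*0))*11 = (1*0)*11 = 0*11 = 0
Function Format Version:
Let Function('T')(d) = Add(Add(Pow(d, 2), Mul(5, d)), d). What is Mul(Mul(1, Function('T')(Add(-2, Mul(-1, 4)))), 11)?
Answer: 0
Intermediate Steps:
Function('T')(d) = Add(Pow(d, 2), Mul(6, d))
Mul(Mul(1, Function('T')(Add(-2, Mul(-1, 4)))), 11) = Mul(Mul(1, Mul(Add(-2, Mul(-1, 4)), Add(6, Add(-2, Mul(-1, 4))))), 11) = Mul(Mul(1, Mul(Add(-2, -4), Add(6, Add(-2, -4)))), 11) = Mul(Mul(1, Mul(-6, Add(6, -6))), 11) = Mul(Mul(1, Mul(-6, 0)), 11) = Mul(Mul(1, 0), 11) = Mul(0, 11) = 0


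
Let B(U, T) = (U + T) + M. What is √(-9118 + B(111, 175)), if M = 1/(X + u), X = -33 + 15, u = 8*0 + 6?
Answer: I*√317955/6 ≈ 93.979*I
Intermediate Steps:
u = 6 (u = 0 + 6 = 6)
X = -18
M = -1/12 (M = 1/(-18 + 6) = 1/(-12) = -1/12 ≈ -0.083333)
B(U, T) = -1/12 + T + U (B(U, T) = (U + T) - 1/12 = (T + U) - 1/12 = -1/12 + T + U)
√(-9118 + B(111, 175)) = √(-9118 + (-1/12 + 175 + 111)) = √(-9118 + 3431/12) = √(-105985/12) = I*√317955/6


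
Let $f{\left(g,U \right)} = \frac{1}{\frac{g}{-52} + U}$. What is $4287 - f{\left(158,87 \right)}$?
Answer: $\frac{9358495}{2183} \approx 4287.0$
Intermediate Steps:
$f{\left(g,U \right)} = \frac{1}{U - \frac{g}{52}}$ ($f{\left(g,U \right)} = \frac{1}{g \left(- \frac{1}{52}\right) + U} = \frac{1}{- \frac{g}{52} + U} = \frac{1}{U - \frac{g}{52}}$)
$4287 - f{\left(158,87 \right)} = 4287 - \frac{52}{\left(-1\right) 158 + 52 \cdot 87} = 4287 - \frac{52}{-158 + 4524} = 4287 - \frac{52}{4366} = 4287 - 52 \cdot \frac{1}{4366} = 4287 - \frac{26}{2183} = \frac{9358495}{2183}$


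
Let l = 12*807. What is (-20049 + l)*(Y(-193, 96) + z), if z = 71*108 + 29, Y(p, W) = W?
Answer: -80774445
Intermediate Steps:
z = 7697 (z = 7668 + 29 = 7697)
l = 9684
(-20049 + l)*(Y(-193, 96) + z) = (-20049 + 9684)*(96 + 7697) = -10365*7793 = -80774445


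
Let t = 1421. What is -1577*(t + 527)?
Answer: -3071996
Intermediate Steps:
-1577*(t + 527) = -1577*(1421 + 527) = -1577*1948 = -3071996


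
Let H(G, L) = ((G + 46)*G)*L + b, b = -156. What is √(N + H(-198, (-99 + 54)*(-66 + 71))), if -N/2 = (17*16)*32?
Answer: 2*I*√1697291 ≈ 2605.6*I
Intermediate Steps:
H(G, L) = -156 + G*L*(46 + G) (H(G, L) = ((G + 46)*G)*L - 156 = ((46 + G)*G)*L - 156 = (G*(46 + G))*L - 156 = G*L*(46 + G) - 156 = -156 + G*L*(46 + G))
N = -17408 (N = -2*17*16*32 = -544*32 = -2*8704 = -17408)
√(N + H(-198, (-99 + 54)*(-66 + 71))) = √(-17408 + (-156 + ((-99 + 54)*(-66 + 71))*(-198)² + 46*(-198)*((-99 + 54)*(-66 + 71)))) = √(-17408 + (-156 - 45*5*39204 + 46*(-198)*(-45*5))) = √(-17408 + (-156 - 225*39204 + 46*(-198)*(-225))) = √(-17408 + (-156 - 8820900 + 2049300)) = √(-17408 - 6771756) = √(-6789164) = 2*I*√1697291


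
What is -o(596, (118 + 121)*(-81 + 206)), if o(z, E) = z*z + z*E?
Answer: -18160716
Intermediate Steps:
o(z, E) = z² + E*z
-o(596, (118 + 121)*(-81 + 206)) = -596*((118 + 121)*(-81 + 206) + 596) = -596*(239*125 + 596) = -596*(29875 + 596) = -596*30471 = -1*18160716 = -18160716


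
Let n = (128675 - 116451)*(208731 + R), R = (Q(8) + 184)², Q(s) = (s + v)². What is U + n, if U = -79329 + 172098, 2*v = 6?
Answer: 3688758113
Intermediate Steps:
v = 3 (v = (½)*6 = 3)
Q(s) = (3 + s)² (Q(s) = (s + 3)² = (3 + s)²)
U = 92769
R = 93025 (R = ((3 + 8)² + 184)² = (11² + 184)² = (121 + 184)² = 305² = 93025)
n = 3688665344 (n = (128675 - 116451)*(208731 + 93025) = 12224*301756 = 3688665344)
U + n = 92769 + 3688665344 = 3688758113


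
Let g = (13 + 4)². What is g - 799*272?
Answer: -217039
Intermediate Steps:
g = 289 (g = 17² = 289)
g - 799*272 = 289 - 799*272 = 289 - 217328 = -217039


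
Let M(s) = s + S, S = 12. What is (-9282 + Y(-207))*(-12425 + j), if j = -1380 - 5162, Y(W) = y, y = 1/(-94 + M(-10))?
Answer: 16196774815/92 ≈ 1.7605e+8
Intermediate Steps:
M(s) = 12 + s (M(s) = s + 12 = 12 + s)
y = -1/92 (y = 1/(-94 + (12 - 10)) = 1/(-94 + 2) = 1/(-92) = -1/92 ≈ -0.010870)
Y(W) = -1/92
j = -6542
(-9282 + Y(-207))*(-12425 + j) = (-9282 - 1/92)*(-12425 - 6542) = -853945/92*(-18967) = 16196774815/92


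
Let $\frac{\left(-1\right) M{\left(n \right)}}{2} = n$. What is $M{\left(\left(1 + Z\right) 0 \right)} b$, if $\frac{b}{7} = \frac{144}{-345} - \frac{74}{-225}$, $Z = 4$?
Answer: $0$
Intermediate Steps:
$b = - \frac{3206}{5175}$ ($b = 7 \left(\frac{144}{-345} - \frac{74}{-225}\right) = 7 \left(144 \left(- \frac{1}{345}\right) - - \frac{74}{225}\right) = 7 \left(- \frac{48}{115} + \frac{74}{225}\right) = 7 \left(- \frac{458}{5175}\right) = - \frac{3206}{5175} \approx -0.61952$)
$M{\left(n \right)} = - 2 n$
$M{\left(\left(1 + Z\right) 0 \right)} b = - 2 \left(1 + 4\right) 0 \left(- \frac{3206}{5175}\right) = - 2 \cdot 5 \cdot 0 \left(- \frac{3206}{5175}\right) = \left(-2\right) 0 \left(- \frac{3206}{5175}\right) = 0 \left(- \frac{3206}{5175}\right) = 0$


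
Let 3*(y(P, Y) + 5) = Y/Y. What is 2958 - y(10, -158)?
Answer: 8888/3 ≈ 2962.7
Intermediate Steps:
y(P, Y) = -14/3 (y(P, Y) = -5 + (Y/Y)/3 = -5 + (1/3)*1 = -5 + 1/3 = -14/3)
2958 - y(10, -158) = 2958 - 1*(-14/3) = 2958 + 14/3 = 8888/3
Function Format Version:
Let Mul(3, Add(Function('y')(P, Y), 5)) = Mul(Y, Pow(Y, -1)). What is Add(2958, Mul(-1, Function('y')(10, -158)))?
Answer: Rational(8888, 3) ≈ 2962.7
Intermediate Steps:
Function('y')(P, Y) = Rational(-14, 3) (Function('y')(P, Y) = Add(-5, Mul(Rational(1, 3), Mul(Y, Pow(Y, -1)))) = Add(-5, Mul(Rational(1, 3), 1)) = Add(-5, Rational(1, 3)) = Rational(-14, 3))
Add(2958, Mul(-1, Function('y')(10, -158))) = Add(2958, Mul(-1, Rational(-14, 3))) = Add(2958, Rational(14, 3)) = Rational(8888, 3)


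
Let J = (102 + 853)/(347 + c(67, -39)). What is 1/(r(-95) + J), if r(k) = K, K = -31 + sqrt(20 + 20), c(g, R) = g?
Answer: -4917906/134254801 - 342792*sqrt(10)/134254801 ≈ -0.044705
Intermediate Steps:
J = 955/414 (J = (102 + 853)/(347 + 67) = 955/414 ≈ 2.3068)
K = -31 + 2*sqrt(10) (K = -31 + sqrt(40) = -31 + 2*sqrt(10) ≈ -24.675)
r(k) = -31 + 2*sqrt(10)
1/(r(-95) + J) = 1/((-31 + 2*sqrt(10)) + 955/414) = 1/(-11879/414 + 2*sqrt(10))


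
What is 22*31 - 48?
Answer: 634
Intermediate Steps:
22*31 - 48 = 682 - 48 = 634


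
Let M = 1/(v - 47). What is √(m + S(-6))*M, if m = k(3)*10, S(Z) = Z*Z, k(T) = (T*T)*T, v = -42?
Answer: -3*√34/89 ≈ -0.19655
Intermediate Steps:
k(T) = T³ (k(T) = T²*T = T³)
M = -1/89 (M = 1/(-42 - 47) = 1/(-89) = -1/89 ≈ -0.011236)
S(Z) = Z²
m = 270 (m = 3³*10 = 27*10 = 270)
√(m + S(-6))*M = √(270 + (-6)²)*(-1/89) = √(270 + 36)*(-1/89) = √306*(-1/89) = (3*√34)*(-1/89) = -3*√34/89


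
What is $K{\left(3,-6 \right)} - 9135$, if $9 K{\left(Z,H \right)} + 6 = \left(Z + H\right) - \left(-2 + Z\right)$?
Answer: $- \frac{82225}{9} \approx -9136.1$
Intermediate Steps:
$K{\left(Z,H \right)} = - \frac{4}{9} + \frac{H}{9}$ ($K{\left(Z,H \right)} = - \frac{2}{3} + \frac{\left(Z + H\right) - \left(-2 + Z\right)}{9} = - \frac{2}{3} + \frac{\left(H + Z\right) - \left(-2 + Z\right)}{9} = - \frac{2}{3} + \frac{2 + H}{9} = - \frac{2}{3} + \left(\frac{2}{9} + \frac{H}{9}\right) = - \frac{4}{9} + \frac{H}{9}$)
$K{\left(3,-6 \right)} - 9135 = \left(- \frac{4}{9} + \frac{1}{9} \left(-6\right)\right) - 9135 = \left(- \frac{4}{9} - \frac{2}{3}\right) - 9135 = - \frac{10}{9} - 9135 = - \frac{82225}{9}$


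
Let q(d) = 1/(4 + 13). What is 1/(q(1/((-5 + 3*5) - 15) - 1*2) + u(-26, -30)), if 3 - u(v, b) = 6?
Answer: -17/50 ≈ -0.34000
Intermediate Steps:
u(v, b) = -3 (u(v, b) = 3 - 1*6 = 3 - 6 = -3)
q(d) = 1/17
1/(q(1/((-5 + 3*5) - 15) - 1*2) + u(-26, -30)) = 1/(1/17 - 3) = 1/(-50/17) = -17/50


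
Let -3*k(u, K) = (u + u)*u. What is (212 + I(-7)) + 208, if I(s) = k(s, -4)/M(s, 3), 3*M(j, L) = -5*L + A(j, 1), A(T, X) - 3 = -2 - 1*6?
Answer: 4249/10 ≈ 424.90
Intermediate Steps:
A(T, X) = -5 (A(T, X) = 3 + (-2 - 1*6) = 3 + (-2 - 6) = 3 - 8 = -5)
M(j, L) = -5/3 - 5*L/3 (M(j, L) = (-5*L - 5)/3 = (-5 - 5*L)/3 = -5/3 - 5*L/3)
k(u, K) = -2*u²/3 (k(u, K) = -(u + u)*u/3 = -2*u*u/3 = -2*u²/3)
I(s) = s²/10 (I(s) = (-2*s²/3)/(-5/3 - 5/3*3) = (-2*s²/3)/(-5/3 - 5) = (-2*s²/3)/(-20/3) = -2*s²/3*(-3/20) = s²/10)
(212 + I(-7)) + 208 = (212 + (⅒)*(-7)²) + 208 = (212 + (⅒)*49) + 208 = (212 + 49/10) + 208 = 2169/10 + 208 = 4249/10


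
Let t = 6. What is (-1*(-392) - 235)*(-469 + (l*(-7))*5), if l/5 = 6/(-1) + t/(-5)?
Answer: 124187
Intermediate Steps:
l = -36 (l = 5*(6/(-1) + 6/(-5)) = 5*(6*(-1) + 6*(-⅕)) = 5*(-6 - 6/5) = 5*(-36/5) = -36)
(-1*(-392) - 235)*(-469 + (l*(-7))*5) = (-1*(-392) - 235)*(-469 - 36*(-7)*5) = (392 - 235)*(-469 + 252*5) = 157*(-469 + 1260) = 157*791 = 124187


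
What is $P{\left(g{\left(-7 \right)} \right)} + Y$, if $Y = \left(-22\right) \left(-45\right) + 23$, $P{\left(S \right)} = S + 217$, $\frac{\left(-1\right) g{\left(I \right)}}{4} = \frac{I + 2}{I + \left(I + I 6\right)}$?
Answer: $\frac{17215}{14} \approx 1229.6$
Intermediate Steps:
$g{\left(I \right)} = - \frac{2 + I}{2 I}$ ($g{\left(I \right)} = - 4 \frac{I + 2}{I + \left(I + I 6\right)} = - 4 \frac{2 + I}{I + \left(I + 6 I\right)} = - 4 \frac{2 + I}{I + 7 I} = - 4 \frac{2 + I}{8 I} = - \frac{2 + I}{2 I}$)
$P{\left(S \right)} = 217 + S$
$Y = 1013$ ($Y = 990 + 23 = 1013$)
$P{\left(g{\left(-7 \right)} \right)} + Y = \left(217 + \frac{-2 - -7}{2 \left(-7\right)}\right) + 1013 = \left(217 + \frac{1}{2} \left(- \frac{1}{7}\right) \left(-2 + 7\right)\right) + 1013 = \left(217 + \frac{1}{2} \left(- \frac{1}{7}\right) 5\right) + 1013 = \left(217 - \frac{5}{14}\right) + 1013 = \frac{3033}{14} + 1013 = \frac{17215}{14}$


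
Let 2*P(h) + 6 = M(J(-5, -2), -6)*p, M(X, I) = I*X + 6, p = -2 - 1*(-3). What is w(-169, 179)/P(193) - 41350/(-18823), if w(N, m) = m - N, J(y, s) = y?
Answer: 2390218/94115 ≈ 25.397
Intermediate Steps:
p = 1 (p = -2 + 3 = 1)
M(X, I) = 6 + I*X
P(h) = 15 (P(h) = -3 + ((6 - 6*(-5))*1)/2 = -3 + ((6 + 30)*1)/2 = -3 + (36*1)/2 = -3 + (½)*36 = -3 + 18 = 15)
w(-169, 179)/P(193) - 41350/(-18823) = (179 - 1*(-169))/15 - 41350/(-18823) = (179 + 169)*(1/15) - 41350*(-1/18823) = 348*(1/15) + 41350/18823 = 116/5 + 41350/18823 = 2390218/94115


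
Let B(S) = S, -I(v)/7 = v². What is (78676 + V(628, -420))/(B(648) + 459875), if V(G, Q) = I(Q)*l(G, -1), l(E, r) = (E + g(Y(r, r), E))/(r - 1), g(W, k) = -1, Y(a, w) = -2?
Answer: 387188476/460523 ≈ 840.76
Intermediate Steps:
I(v) = -7*v²
l(E, r) = (-1 + E)/(-1 + r) (l(E, r) = (E - 1)/(r - 1) = (-1 + E)/(-1 + r))
V(G, Q) = -7*Q²*(½ - G/2) (V(G, Q) = (-7*Q²)*((-1 + G)/(-1 - 1)) = (-7*Q²)*((-1 + G)/(-2)) = (-7*Q²)*(-(-1 + G)/2) = (-7*Q²)*(½ - G/2) = -7*Q²*(½ - G/2))
(78676 + V(628, -420))/(B(648) + 459875) = (78676 + (7/2)*(-420)²*(-1 + 628))/(648 + 459875) = (78676 + (7/2)*176400*627)/460523 = (78676 + 387109800)*(1/460523) = 387188476*(1/460523) = 387188476/460523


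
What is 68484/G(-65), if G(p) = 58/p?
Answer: -2225730/29 ≈ -76749.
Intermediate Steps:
68484/G(-65) = 68484/((58/(-65))) = 68484/((58*(-1/65))) = 68484/(-58/65) = 68484*(-65/58) = -2225730/29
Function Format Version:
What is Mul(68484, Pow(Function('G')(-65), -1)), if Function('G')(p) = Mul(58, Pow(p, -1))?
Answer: Rational(-2225730, 29) ≈ -76749.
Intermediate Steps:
Mul(68484, Pow(Function('G')(-65), -1)) = Mul(68484, Pow(Mul(58, Pow(-65, -1)), -1)) = Mul(68484, Pow(Mul(58, Rational(-1, 65)), -1)) = Mul(68484, Pow(Rational(-58, 65), -1)) = Mul(68484, Rational(-65, 58)) = Rational(-2225730, 29)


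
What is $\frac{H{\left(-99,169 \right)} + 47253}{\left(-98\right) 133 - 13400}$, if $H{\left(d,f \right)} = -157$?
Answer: $- \frac{23548}{13217} \approx -1.7816$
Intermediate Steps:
$\frac{H{\left(-99,169 \right)} + 47253}{\left(-98\right) 133 - 13400} = \frac{-157 + 47253}{\left(-98\right) 133 - 13400} = \frac{47096}{-13034 - 13400} = \frac{47096}{-26434} = 47096 \left(- \frac{1}{26434}\right) = - \frac{23548}{13217}$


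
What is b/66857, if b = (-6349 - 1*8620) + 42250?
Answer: 27281/66857 ≈ 0.40805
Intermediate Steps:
b = 27281 (b = (-6349 - 8620) + 42250 = -14969 + 42250 = 27281)
b/66857 = 27281/66857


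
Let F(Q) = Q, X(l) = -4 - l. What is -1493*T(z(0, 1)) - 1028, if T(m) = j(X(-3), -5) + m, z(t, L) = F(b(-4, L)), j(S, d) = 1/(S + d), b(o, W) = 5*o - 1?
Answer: 183443/6 ≈ 30574.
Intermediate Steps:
b(o, W) = -1 + 5*o
z(t, L) = -21 (z(t, L) = -1 + 5*(-4) = -1 - 20 = -21)
T(m) = -1/6 + m (T(m) = 1/((-4 - 1*(-3)) - 5) + m = 1/((-4 + 3) - 5) + m = 1/(-1 - 5) + m = 1/(-6) + m = -1/6 + m)
-1493*T(z(0, 1)) - 1028 = -1493*(-1/6 - 21) - 1028 = -1493*(-127/6) - 1028 = 189611/6 - 1028 = 183443/6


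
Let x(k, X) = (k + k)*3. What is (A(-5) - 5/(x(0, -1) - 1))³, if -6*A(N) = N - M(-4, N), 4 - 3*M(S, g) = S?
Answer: 1442897/5832 ≈ 247.41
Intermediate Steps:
M(S, g) = 4/3 - S/3
x(k, X) = 6*k (x(k, X) = (2*k)*3 = 6*k)
A(N) = 4/9 - N/6 (A(N) = -(N - (4/3 - ⅓*(-4)))/6 = -(N - (4/3 + 4/3))/6 = -(N - 1*8/3)/6 = -(N - 8/3)/6 = -(-8/3 + N)/6 = 4/9 - N/6)
(A(-5) - 5/(x(0, -1) - 1))³ = ((4/9 - ⅙*(-5)) - 5/(6*0 - 1))³ = ((4/9 + ⅚) - 5/(0 - 1))³ = (23/18 - 5/(-1))³ = (23/18 - 1*(-5))³ = (23/18 + 5)³ = (113/18)³ = 1442897/5832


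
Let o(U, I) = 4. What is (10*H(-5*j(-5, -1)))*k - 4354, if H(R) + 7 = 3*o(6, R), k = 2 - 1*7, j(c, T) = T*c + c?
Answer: -4604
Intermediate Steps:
j(c, T) = c + T*c
k = -5 (k = 2 - 7 = -5)
H(R) = 5 (H(R) = -7 + 3*4 = -7 + 12 = 5)
(10*H(-5*j(-5, -1)))*k - 4354 = (10*5)*(-5) - 4354 = 50*(-5) - 4354 = -250 - 4354 = -4604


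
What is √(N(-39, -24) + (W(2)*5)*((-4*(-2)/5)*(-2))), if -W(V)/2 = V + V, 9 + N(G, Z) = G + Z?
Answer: 2*√14 ≈ 7.4833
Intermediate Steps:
N(G, Z) = -9 + G + Z (N(G, Z) = -9 + (G + Z) = -9 + G + Z)
W(V) = -4*V (W(V) = -2*(V + V) = -4*V)
√(N(-39, -24) + (W(2)*5)*((-4*(-2)/5)*(-2))) = √((-9 - 39 - 24) + (-4*2*5)*((-4*(-2)/5)*(-2))) = √(-72 + (-8*5)*((8*(⅕))*(-2))) = √(-72 - 64*(-2)) = √(-72 - 40*(-16/5)) = √(-72 + 128) = √56 = 2*√14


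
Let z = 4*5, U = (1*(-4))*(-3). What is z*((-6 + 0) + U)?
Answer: 120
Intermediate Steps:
U = 12 (U = -4*(-3) = 12)
z = 20
z*((-6 + 0) + U) = 20*((-6 + 0) + 12) = 20*(-6 + 12) = 20*6 = 120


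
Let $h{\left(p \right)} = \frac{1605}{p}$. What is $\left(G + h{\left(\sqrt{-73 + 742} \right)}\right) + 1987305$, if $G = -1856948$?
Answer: $130357 + \frac{535 \sqrt{669}}{223} \approx 1.3042 \cdot 10^{5}$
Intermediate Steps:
$\left(G + h{\left(\sqrt{-73 + 742} \right)}\right) + 1987305 = \left(-1856948 + \frac{1605}{\sqrt{-73 + 742}}\right) + 1987305 = \left(-1856948 + \frac{1605}{\sqrt{669}}\right) + 1987305 = \left(-1856948 + 1605 \frac{\sqrt{669}}{669}\right) + 1987305 = \left(-1856948 + \frac{535 \sqrt{669}}{223}\right) + 1987305 = 130357 + \frac{535 \sqrt{669}}{223}$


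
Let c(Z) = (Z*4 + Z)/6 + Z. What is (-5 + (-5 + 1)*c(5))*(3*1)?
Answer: -125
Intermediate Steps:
c(Z) = 11*Z/6 (c(Z) = (4*Z + Z)*(⅙) + Z = (5*Z)*(⅙) + Z = 5*Z/6 + Z = 11*Z/6)
(-5 + (-5 + 1)*c(5))*(3*1) = (-5 + (-5 + 1)*((11/6)*5))*(3*1) = (-5 - 4*55/6)*3 = (-5 - 110/3)*3 = -125/3*3 = -125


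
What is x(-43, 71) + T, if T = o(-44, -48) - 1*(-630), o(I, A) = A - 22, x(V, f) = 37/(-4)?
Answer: 2203/4 ≈ 550.75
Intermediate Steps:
x(V, f) = -37/4 (x(V, f) = 37*(-1/4) = -37/4)
o(I, A) = -22 + A
T = 560 (T = (-22 - 48) - 1*(-630) = -70 + 630 = 560)
x(-43, 71) + T = -37/4 + 560 = 2203/4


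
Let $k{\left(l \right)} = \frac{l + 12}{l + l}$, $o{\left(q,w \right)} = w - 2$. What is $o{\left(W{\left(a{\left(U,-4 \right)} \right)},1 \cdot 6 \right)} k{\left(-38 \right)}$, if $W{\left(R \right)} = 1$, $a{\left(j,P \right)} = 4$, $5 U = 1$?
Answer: $\frac{26}{19} \approx 1.3684$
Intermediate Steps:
$U = \frac{1}{5}$ ($U = \frac{1}{5} \cdot 1 = \frac{1}{5} \approx 0.2$)
$o{\left(q,w \right)} = -2 + w$
$k{\left(l \right)} = \frac{12 + l}{2 l}$
$o{\left(W{\left(a{\left(U,-4 \right)} \right)},1 \cdot 6 \right)} k{\left(-38 \right)} = \left(-2 + 1 \cdot 6\right) \frac{12 - 38}{2 \left(-38\right)} = \left(-2 + 6\right) \frac{1}{2} \left(- \frac{1}{38}\right) \left(-26\right) = 4 \cdot \frac{13}{38} = \frac{26}{19}$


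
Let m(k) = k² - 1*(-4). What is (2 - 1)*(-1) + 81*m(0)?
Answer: 323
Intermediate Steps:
m(k) = 4 + k² (m(k) = k² + 4 = 4 + k²)
(2 - 1)*(-1) + 81*m(0) = (2 - 1)*(-1) + 81*(4 + 0²) = 1*(-1) + 81*(4 + 0) = -1 + 81*4 = -1 + 324 = 323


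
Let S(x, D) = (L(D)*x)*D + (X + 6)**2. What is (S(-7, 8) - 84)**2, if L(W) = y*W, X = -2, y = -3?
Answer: 1628176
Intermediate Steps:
L(W) = -3*W
S(x, D) = 16 - 3*x*D**2 (S(x, D) = ((-3*D)*x)*D + (-2 + 6)**2 = (-3*D*x)*D + 4**2 = -3*x*D**2 + 16 = 16 - 3*x*D**2)
(S(-7, 8) - 84)**2 = ((16 - 3*(-7)*8**2) - 84)**2 = ((16 - 3*(-7)*64) - 84)**2 = ((16 + 1344) - 84)**2 = (1360 - 84)**2 = 1276**2 = 1628176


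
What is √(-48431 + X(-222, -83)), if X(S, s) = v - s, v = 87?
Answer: I*√48261 ≈ 219.68*I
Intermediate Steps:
X(S, s) = 87 - s
√(-48431 + X(-222, -83)) = √(-48431 + (87 - 1*(-83))) = √(-48431 + (87 + 83)) = √(-48431 + 170) = √(-48261) = I*√48261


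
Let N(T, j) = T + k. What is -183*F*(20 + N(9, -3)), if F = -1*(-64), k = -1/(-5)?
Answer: -1709952/5 ≈ -3.4199e+5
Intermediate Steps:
k = ⅕ (k = -1*(-⅕) = ⅕ ≈ 0.20000)
F = 64
N(T, j) = ⅕ + T (N(T, j) = T + ⅕ = ⅕ + T)
-183*F*(20 + N(9, -3)) = -11712*(20 + (⅕ + 9)) = -11712*(20 + 46/5) = -11712*146/5 = -183*9344/5 = -1709952/5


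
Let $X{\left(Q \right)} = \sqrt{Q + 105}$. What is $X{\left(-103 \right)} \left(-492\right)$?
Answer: $- 492 \sqrt{2} \approx -695.79$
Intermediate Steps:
$X{\left(Q \right)} = \sqrt{105 + Q}$
$X{\left(-103 \right)} \left(-492\right) = \sqrt{105 - 103} \left(-492\right) = \sqrt{2} \left(-492\right) = - 492 \sqrt{2}$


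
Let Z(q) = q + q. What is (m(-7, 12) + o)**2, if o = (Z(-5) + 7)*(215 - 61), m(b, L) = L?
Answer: 202500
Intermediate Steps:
Z(q) = 2*q
o = -462 (o = (2*(-5) + 7)*(215 - 61) = (-10 + 7)*154 = -3*154 = -462)
(m(-7, 12) + o)**2 = (12 - 462)**2 = (-450)**2 = 202500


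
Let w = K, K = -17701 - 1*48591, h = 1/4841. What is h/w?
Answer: -1/320919572 ≈ -3.1160e-9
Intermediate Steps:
h = 1/4841 ≈ 0.00020657
K = -66292 (K = -17701 - 48591 = -66292)
w = -66292
h/w = (1/4841)/(-66292) = (1/4841)*(-1/66292) = -1/320919572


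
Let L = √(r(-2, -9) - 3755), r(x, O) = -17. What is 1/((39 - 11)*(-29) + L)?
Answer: -203/165779 - I*√943/331558 ≈ -0.0012245 - 9.2618e-5*I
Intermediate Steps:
L = 2*I*√943 (L = √(-17 - 3755) = √(-3772) = 2*I*√943 ≈ 61.417*I)
1/((39 - 11)*(-29) + L) = 1/((39 - 11)*(-29) + 2*I*√943) = 1/(28*(-29) + 2*I*√943) = 1/(-812 + 2*I*√943)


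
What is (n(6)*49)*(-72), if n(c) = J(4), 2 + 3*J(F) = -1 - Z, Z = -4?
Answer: -1176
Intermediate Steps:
J(F) = ⅓ (J(F) = -⅔ + (-1 - 1*(-4))/3 = -⅔ + (-1 + 4)/3 = -⅔ + (⅓)*3 = -⅔ + 1 = ⅓)
n(c) = ⅓
(n(6)*49)*(-72) = ((⅓)*49)*(-72) = (49/3)*(-72) = -1176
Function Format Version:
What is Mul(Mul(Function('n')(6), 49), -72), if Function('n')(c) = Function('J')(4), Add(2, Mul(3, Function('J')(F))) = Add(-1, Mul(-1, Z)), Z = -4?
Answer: -1176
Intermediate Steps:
Function('J')(F) = Rational(1, 3) (Function('J')(F) = Add(Rational(-2, 3), Mul(Rational(1, 3), Add(-1, Mul(-1, -4)))) = Add(Rational(-2, 3), Mul(Rational(1, 3), Add(-1, 4))) = Add(Rational(-2, 3), Mul(Rational(1, 3), 3)) = Add(Rational(-2, 3), 1) = Rational(1, 3))
Function('n')(c) = Rational(1, 3)
Mul(Mul(Function('n')(6), 49), -72) = Mul(Mul(Rational(1, 3), 49), -72) = Mul(Rational(49, 3), -72) = -1176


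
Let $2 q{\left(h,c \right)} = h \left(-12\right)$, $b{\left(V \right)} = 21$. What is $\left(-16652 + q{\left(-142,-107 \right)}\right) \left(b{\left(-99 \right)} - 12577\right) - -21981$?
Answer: $198406781$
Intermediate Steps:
$q{\left(h,c \right)} = - 6 h$ ($q{\left(h,c \right)} = \frac{h \left(-12\right)}{2} = \frac{\left(-12\right) h}{2} = - 6 h$)
$\left(-16652 + q{\left(-142,-107 \right)}\right) \left(b{\left(-99 \right)} - 12577\right) - -21981 = \left(-16652 - -852\right) \left(21 - 12577\right) - -21981 = \left(-16652 + 852\right) \left(-12556\right) + 21981 = \left(-15800\right) \left(-12556\right) + 21981 = 198384800 + 21981 = 198406781$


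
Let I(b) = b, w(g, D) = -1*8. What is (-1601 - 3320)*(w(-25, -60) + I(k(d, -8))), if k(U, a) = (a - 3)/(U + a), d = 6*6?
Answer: 165205/4 ≈ 41301.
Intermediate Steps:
w(g, D) = -8
d = 36
k(U, a) = (-3 + a)/(U + a)
(-1601 - 3320)*(w(-25, -60) + I(k(d, -8))) = (-1601 - 3320)*(-8 + (-3 - 8)/(36 - 8)) = -4921*(-8 - 11/28) = -4921*(-235/28) = 165205/4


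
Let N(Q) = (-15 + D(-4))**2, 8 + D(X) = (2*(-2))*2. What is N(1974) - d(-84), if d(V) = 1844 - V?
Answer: -967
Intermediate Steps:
D(X) = -16 (D(X) = -8 + (2*(-2))*2 = -8 - 4*2 = -8 - 8 = -16)
N(Q) = 961 (N(Q) = (-15 - 16)**2 = (-31)**2 = 961)
N(1974) - d(-84) = 961 - (1844 - 1*(-84)) = 961 - (1844 + 84) = 961 - 1*1928 = 961 - 1928 = -967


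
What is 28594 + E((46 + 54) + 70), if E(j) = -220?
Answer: 28374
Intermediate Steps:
28594 + E((46 + 54) + 70) = 28594 - 220 = 28374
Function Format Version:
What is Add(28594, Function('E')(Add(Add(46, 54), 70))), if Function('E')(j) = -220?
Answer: 28374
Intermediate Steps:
Add(28594, Function('E')(Add(Add(46, 54), 70))) = Add(28594, -220) = 28374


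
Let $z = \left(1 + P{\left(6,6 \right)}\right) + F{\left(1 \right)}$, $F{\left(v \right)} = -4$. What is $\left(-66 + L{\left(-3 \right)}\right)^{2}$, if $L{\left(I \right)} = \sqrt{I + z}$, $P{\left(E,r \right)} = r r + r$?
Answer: $3600$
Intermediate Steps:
$P{\left(E,r \right)} = r + r^{2}$ ($P{\left(E,r \right)} = r^{2} + r = r + r^{2}$)
$z = 39$ ($z = \left(1 + 6 \left(1 + 6\right)\right) - 4 = \left(1 + 6 \cdot 7\right) - 4 = \left(1 + 42\right) - 4 = 43 - 4 = 39$)
$L{\left(I \right)} = \sqrt{39 + I}$ ($L{\left(I \right)} = \sqrt{I + 39} = \sqrt{39 + I}$)
$\left(-66 + L{\left(-3 \right)}\right)^{2} = \left(-66 + \sqrt{39 - 3}\right)^{2} = \left(-66 + \sqrt{36}\right)^{2} = \left(-66 + 6\right)^{2} = \left(-60\right)^{2} = 3600$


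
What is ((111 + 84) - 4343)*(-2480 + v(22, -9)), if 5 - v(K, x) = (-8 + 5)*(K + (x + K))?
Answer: 9830760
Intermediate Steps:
v(K, x) = 5 + 3*x + 6*K (v(K, x) = 5 - (-8 + 5)*(K + (x + K)) = 5 - (-3)*(K + (K + x)) = 5 - (-3)*(x + 2*K) = 5 - (-6*K - 3*x) = 5 + (3*x + 6*K) = 5 + 3*x + 6*K)
((111 + 84) - 4343)*(-2480 + v(22, -9)) = ((111 + 84) - 4343)*(-2480 + (5 + 3*(-9) + 6*22)) = (195 - 4343)*(-2480 + (5 - 27 + 132)) = -4148*(-2480 + 110) = -4148*(-2370) = 9830760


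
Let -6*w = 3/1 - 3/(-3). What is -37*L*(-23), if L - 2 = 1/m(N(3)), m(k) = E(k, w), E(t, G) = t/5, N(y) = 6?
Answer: 14467/6 ≈ 2411.2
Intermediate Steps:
w = -2/3 (w = -(3/1 - 3/(-3))/6 = -(3*1 - 3*(-1/3))/6 = -(3 + 1)/6 = -1/6*4 = -2/3 ≈ -0.66667)
E(t, G) = t/5 (E(t, G) = t*(1/5) = t/5)
m(k) = k/5
L = 17/6 (L = 2 + 1/((1/5)*6) = 2 + 1/(6/5) = 2 + 5/6 = 17/6 ≈ 2.8333)
-37*L*(-23) = -37*17/6*(-23) = -629/6*(-23) = 14467/6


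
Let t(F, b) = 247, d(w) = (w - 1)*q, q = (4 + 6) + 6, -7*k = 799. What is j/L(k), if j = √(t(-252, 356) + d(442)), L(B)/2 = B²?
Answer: 49*√7303/1276802 ≈ 0.0032796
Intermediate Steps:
k = -799/7 (k = -⅐*799 = -799/7 ≈ -114.14)
q = 16 (q = 10 + 6 = 16)
d(w) = -16 + 16*w (d(w) = (w - 1)*16 = (-1 + w)*16 = -16 + 16*w)
L(B) = 2*B²
j = √7303 (j = √(247 + (-16 + 16*442)) = √(247 + (-16 + 7072)) = √(247 + 7056) = √7303 ≈ 85.458)
j/L(k) = √7303/((2*(-799/7)²)) = √7303/((2*(638401/49))) = √7303/(1276802/49) = √7303*(49/1276802) = 49*√7303/1276802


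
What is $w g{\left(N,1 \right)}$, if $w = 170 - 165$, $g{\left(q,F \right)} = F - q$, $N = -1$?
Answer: $10$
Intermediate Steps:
$w = 5$
$w g{\left(N,1 \right)} = 5 \left(1 - -1\right) = 5 \left(1 + 1\right) = 5 \cdot 2 = 10$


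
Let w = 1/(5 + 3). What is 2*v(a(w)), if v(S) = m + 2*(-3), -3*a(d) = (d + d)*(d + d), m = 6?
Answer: 0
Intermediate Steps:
w = ⅛ (w = 1/8 = ⅛ ≈ 0.12500)
a(d) = -4*d²/3 (a(d) = -(d + d)*(d + d)/3 = -2*d*2*d/3 = -4*d²/3)
v(S) = 0 (v(S) = 6 + 2*(-3) = 6 - 6 = 0)
2*v(a(w)) = 2*0 = 0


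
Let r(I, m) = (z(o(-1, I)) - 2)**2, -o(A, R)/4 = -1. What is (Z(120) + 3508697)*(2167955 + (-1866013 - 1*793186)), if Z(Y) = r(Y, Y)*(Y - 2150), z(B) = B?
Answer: -1719637447788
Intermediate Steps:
o(A, R) = 4 (o(A, R) = -4*(-1) = 4)
r(I, m) = 4 (r(I, m) = (4 - 2)**2 = 2**2 = 4)
Z(Y) = -8600 + 4*Y (Z(Y) = 4*(Y - 2150) = 4*(-2150 + Y) = -8600 + 4*Y)
(Z(120) + 3508697)*(2167955 + (-1866013 - 1*793186)) = ((-8600 + 4*120) + 3508697)*(2167955 + (-1866013 - 1*793186)) = ((-8600 + 480) + 3508697)*(2167955 + (-1866013 - 793186)) = (-8120 + 3508697)*(2167955 - 2659199) = 3500577*(-491244) = -1719637447788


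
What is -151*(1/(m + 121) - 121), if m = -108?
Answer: 237372/13 ≈ 18259.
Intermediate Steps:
-151*(1/(m + 121) - 121) = -151*(1/(-108 + 121) - 121) = -151*(1/13 - 121) = -151*(-1572/13) = 237372/13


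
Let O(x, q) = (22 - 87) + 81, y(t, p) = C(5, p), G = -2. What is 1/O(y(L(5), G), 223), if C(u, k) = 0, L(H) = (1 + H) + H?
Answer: 1/16 ≈ 0.062500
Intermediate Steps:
L(H) = 1 + 2*H
y(t, p) = 0
O(x, q) = 16 (O(x, q) = -65 + 81 = 16)
1/O(y(L(5), G), 223) = 1/16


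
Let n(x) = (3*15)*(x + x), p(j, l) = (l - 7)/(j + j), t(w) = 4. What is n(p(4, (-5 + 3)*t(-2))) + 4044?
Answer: 15501/4 ≈ 3875.3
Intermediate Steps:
p(j, l) = (-7 + l)/(2*j) (p(j, l) = (-7 + l)/((2*j)) = (-7 + l)*(1/(2*j)) = (-7 + l)/(2*j))
n(x) = 90*x (n(x) = 45*(2*x) = 90*x)
n(p(4, (-5 + 3)*t(-2))) + 4044 = 90*((½)*(-7 + (-5 + 3)*4)/4) + 4044 = 90*((½)*(¼)*(-7 - 2*4)) + 4044 = 90*((½)*(¼)*(-7 - 8)) + 4044 = 90*((½)*(¼)*(-15)) + 4044 = 90*(-15/8) + 4044 = -675/4 + 4044 = 15501/4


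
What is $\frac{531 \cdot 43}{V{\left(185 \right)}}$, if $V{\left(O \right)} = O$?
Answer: $\frac{22833}{185} \approx 123.42$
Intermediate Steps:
$\frac{531 \cdot 43}{V{\left(185 \right)}} = \frac{531 \cdot 43}{185} = 22833 \cdot \frac{1}{185} = \frac{22833}{185}$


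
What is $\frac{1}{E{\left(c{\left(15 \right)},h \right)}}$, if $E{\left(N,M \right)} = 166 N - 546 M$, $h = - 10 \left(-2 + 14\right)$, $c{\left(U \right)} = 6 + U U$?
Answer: $\frac{1}{103866} \approx 9.6278 \cdot 10^{-6}$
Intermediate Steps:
$c{\left(U \right)} = 6 + U^{2}$
$h = -120$ ($h = \left(-10\right) 12 = -120$)
$E{\left(N,M \right)} = - 546 M + 166 N$
$\frac{1}{E{\left(c{\left(15 \right)},h \right)}} = \frac{1}{\left(-546\right) \left(-120\right) + 166 \left(6 + 15^{2}\right)} = \frac{1}{65520 + 166 \left(6 + 225\right)} = \frac{1}{65520 + 166 \cdot 231} = \frac{1}{65520 + 38346} = \frac{1}{103866}$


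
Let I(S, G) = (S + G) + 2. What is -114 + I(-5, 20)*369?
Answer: 6159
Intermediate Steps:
I(S, G) = 2 + G + S (I(S, G) = (G + S) + 2 = 2 + G + S)
-114 + I(-5, 20)*369 = -114 + (2 + 20 - 5)*369 = -114 + 17*369 = -114 + 6273 = 6159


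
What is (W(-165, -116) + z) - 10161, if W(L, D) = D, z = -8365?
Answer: -18642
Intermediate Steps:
(W(-165, -116) + z) - 10161 = (-116 - 8365) - 10161 = -8481 - 10161 = -18642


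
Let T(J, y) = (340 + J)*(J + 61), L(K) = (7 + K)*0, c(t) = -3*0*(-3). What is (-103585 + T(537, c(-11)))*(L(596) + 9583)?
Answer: 4033110963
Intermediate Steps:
c(t) = 0 (c(t) = 0*(-3) = 0)
L(K) = 0
T(J, y) = (61 + J)*(340 + J) (T(J, y) = (340 + J)*(61 + J) = (61 + J)*(340 + J))
(-103585 + T(537, c(-11)))*(L(596) + 9583) = (-103585 + (20740 + 537² + 401*537))*(0 + 9583) = (-103585 + (20740 + 288369 + 215337))*9583 = (-103585 + 524446)*9583 = 420861*9583 = 4033110963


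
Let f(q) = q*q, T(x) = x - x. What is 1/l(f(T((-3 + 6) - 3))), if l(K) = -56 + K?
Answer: -1/56 ≈ -0.017857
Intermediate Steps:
T(x) = 0
f(q) = q²
1/l(f(T((-3 + 6) - 3))) = 1/(-56 + 0²) = 1/(-56 + 0) = 1/(-56) = -1/56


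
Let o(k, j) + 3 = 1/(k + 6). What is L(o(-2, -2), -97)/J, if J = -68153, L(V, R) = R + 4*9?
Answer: 61/68153 ≈ 0.00089504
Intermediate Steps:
o(k, j) = -3 + 1/(6 + k) (o(k, j) = -3 + 1/(k + 6) = -3 + 1/(6 + k))
L(V, R) = 36 + R (L(V, R) = R + 36 = 36 + R)
L(o(-2, -2), -97)/J = (36 - 97)/(-68153) = -61*(-1/68153) = 61/68153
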